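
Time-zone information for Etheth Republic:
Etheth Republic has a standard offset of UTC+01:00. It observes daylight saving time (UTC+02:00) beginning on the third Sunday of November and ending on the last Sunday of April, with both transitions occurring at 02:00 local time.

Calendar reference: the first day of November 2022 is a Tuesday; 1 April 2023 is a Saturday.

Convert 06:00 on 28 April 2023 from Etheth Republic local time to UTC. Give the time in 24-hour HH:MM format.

1 November 2022 is a Tuesday, so the first Sunday is November 6 and the third is November 20.
1 April 2023 is a Saturday, so Sundays fall on 2, 9, 16, 23, 30; the last is April 30.
28 April 2023 lies within the daylight-saving period (20 November 2022 – 30 April 2023), so Etheth Republic is on daylight time, UTC+02:00.
06:00 local − 2h = 04:00 UTC.

04:00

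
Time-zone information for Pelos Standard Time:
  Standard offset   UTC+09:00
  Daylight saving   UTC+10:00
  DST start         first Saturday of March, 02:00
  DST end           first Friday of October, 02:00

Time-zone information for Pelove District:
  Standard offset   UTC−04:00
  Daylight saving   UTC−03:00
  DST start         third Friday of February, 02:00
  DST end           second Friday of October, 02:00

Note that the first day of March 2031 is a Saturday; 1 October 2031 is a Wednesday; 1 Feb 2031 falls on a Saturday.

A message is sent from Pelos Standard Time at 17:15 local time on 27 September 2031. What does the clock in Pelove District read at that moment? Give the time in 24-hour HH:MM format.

1 March 2031 is a Saturday, so the first Saturday is March 1.
1 October 2031 is a Wednesday, so the first Friday is October 3.
Daylight saving runs 1 March – 3 October; 27 September 2031 is inside that window, so Pelos Standard Time is at UTC+10:00.
17:15 Pelos Standard Time − 10h = 07:15 UTC.
1 February 2031 is a Saturday, so the first Friday is February 7 and the third is February 21.
1 October 2031 is a Wednesday, so the first Friday is October 3 and the second is October 10.
At the standard offset (UTC−04:00), 07:15 UTC − 4h = 03:15 Pelove District standard time.
Daylight saving runs 21 February – 10 October; the standard-time date in Pelove District, 27 September 2031, is inside that window, so Pelove District is at UTC−03:00.
07:15 UTC − 3h = 04:15 Pelove District.

04:15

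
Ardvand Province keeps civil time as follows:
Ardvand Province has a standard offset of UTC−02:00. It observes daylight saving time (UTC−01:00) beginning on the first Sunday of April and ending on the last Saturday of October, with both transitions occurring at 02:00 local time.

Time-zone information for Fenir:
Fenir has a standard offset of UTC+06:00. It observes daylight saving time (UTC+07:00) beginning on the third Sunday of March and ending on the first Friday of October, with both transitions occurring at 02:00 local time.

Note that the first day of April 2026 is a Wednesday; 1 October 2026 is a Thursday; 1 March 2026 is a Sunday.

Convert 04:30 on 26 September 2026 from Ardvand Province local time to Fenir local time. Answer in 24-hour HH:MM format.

12:30

1 April 2026 is a Wednesday, so the first Sunday is April 5.
1 October 2026 is a Thursday, so Saturdays fall on 3, 10, 17, 24, 31; the last is October 31.
26 September 2026 lies within the daylight-saving period (5 April – 31 October), so Ardvand Province is on daylight time, UTC−01:00.
04:30 Ardvand Province + 1h = 05:30 UTC.
1 March 2026 is a Sunday, so the first Sunday is March 1 and the third is March 15.
1 October 2026 is a Thursday, so the first Friday is October 2.
At the standard offset (UTC+06:00), 05:30 UTC + 6h = 11:30 Fenir standard time.
Daylight saving runs 15 March – 2 October; the standard-time date in Fenir, 26 September 2026, is inside that window, so Fenir is at UTC+07:00.
05:30 UTC + 7h = 12:30 Fenir.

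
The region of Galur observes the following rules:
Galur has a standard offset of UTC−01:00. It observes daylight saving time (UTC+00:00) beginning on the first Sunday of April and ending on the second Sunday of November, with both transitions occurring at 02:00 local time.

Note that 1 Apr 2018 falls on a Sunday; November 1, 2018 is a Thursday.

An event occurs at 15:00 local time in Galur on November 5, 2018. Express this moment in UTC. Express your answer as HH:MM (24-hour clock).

15:00

1 April 2018 is a Sunday, so the first Sunday is April 1.
1 November 2018 is a Thursday, so the first Sunday is November 4 and the second is November 11.
November 5, 2018 falls between 1 April and 11 November, so daylight saving is in effect and Galur is at UTC+00:00.
15:00 local − 0h = 15:00 UTC.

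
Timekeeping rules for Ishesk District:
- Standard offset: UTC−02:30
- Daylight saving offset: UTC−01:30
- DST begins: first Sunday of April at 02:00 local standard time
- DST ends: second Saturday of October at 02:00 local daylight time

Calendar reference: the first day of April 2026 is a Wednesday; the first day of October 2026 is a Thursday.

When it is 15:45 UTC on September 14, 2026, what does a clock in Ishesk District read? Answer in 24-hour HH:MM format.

14:15

1 April 2026 is a Wednesday, so the first Sunday is April 5.
1 October 2026 is a Thursday, so the first Saturday is October 3 and the second is October 10.
At the standard offset (UTC−02:30), 15:45 UTC − 2h30m = 13:15 Ishesk District standard time.
Daylight saving runs 5 April – 10 October; the standard-time date in Ishesk District, September 14, 2026, is inside that window, so Ishesk District is at UTC−01:30.
15:45 UTC − 1h30m = 14:15 local.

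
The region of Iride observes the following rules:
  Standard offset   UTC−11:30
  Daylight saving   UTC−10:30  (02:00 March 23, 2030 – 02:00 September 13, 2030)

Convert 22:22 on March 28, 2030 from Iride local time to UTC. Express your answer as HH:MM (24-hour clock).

March 28, 2030 lies within the daylight-saving period (23 March – 13 September), so Iride is on daylight time, UTC−10:30.
22:22 local + 10h30m = 08:52 UTC (rolling into the next day, 29 March 2030).

08:52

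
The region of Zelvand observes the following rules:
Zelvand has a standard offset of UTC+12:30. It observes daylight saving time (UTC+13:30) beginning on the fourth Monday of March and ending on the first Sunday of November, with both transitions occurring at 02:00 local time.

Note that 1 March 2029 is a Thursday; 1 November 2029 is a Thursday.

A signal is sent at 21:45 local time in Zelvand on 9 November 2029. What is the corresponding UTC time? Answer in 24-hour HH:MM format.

1 March 2029 is a Thursday, so the first Monday is March 5 and the fourth is March 26.
1 November 2029 is a Thursday, so the first Sunday is November 4.
Daylight saving runs 26 March – 4 November; 9 November 2029 is outside that window, so Zelvand is on standard time at UTC+12:30.
21:45 local − 12h30m = 09:15 UTC.

09:15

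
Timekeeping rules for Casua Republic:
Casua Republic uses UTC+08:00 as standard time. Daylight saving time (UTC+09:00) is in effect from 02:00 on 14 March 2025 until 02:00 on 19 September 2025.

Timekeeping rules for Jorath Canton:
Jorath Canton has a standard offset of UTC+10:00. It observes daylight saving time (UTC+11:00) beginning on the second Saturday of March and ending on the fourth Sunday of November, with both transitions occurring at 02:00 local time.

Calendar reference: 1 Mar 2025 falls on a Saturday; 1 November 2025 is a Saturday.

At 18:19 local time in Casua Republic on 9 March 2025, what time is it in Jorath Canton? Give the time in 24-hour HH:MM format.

9 March 2025 is outside the daylight-saving period (14 March – 19 September), so Casua Republic is on standard time, UTC+08:00.
18:19 Casua Republic − 8h = 10:19 UTC.
1 March 2025 is a Saturday, so the first Saturday is March 1 and the second is March 8.
1 November 2025 is a Saturday, so the first Sunday is November 2 and the fourth is November 23.
At the standard offset (UTC+10:00), 10:19 UTC + 10h = 20:19 Jorath Canton standard time.
The standard-time date in Jorath Canton, 9 March 2025, falls between 8 March and 23 November, so daylight saving is in effect and Jorath Canton is at UTC+11:00.
10:19 UTC + 11h = 21:19 Jorath Canton.

21:19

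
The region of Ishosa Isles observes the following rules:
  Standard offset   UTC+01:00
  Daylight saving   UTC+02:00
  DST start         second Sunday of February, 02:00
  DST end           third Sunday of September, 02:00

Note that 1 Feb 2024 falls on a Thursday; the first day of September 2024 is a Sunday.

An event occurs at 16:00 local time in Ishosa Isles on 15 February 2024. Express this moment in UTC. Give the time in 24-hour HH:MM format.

14:00

1 February 2024 is a Thursday, so the first Sunday is February 4 and the second is February 11.
1 September 2024 is a Sunday, so the first Sunday is September 1 and the third is September 15.
15 February 2024 lies within the daylight-saving period (11 February – 15 September), so Ishosa Isles is on daylight time, UTC+02:00.
16:00 local − 2h = 14:00 UTC.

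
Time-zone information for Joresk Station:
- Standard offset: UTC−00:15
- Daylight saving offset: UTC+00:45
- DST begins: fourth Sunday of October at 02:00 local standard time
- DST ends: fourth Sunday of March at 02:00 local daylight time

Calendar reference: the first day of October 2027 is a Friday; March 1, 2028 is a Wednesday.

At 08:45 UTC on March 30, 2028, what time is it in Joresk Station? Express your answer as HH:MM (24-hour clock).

1 October 2027 is a Friday, so the first Sunday is October 3 and the fourth is October 24.
1 March 2028 is a Wednesday, so the first Sunday is March 5 and the fourth is March 26.
At the standard offset (UTC−00:15), 08:45 UTC − 0h15m = 08:30 Joresk Station standard time.
The standard-time date in Joresk Station, March 30, 2028, is outside the daylight-saving period (24 October 2027 – 26 March 2028), so Joresk Station is on standard time, UTC−00:15.
08:45 UTC − 0h15m = 08:30 local.

08:30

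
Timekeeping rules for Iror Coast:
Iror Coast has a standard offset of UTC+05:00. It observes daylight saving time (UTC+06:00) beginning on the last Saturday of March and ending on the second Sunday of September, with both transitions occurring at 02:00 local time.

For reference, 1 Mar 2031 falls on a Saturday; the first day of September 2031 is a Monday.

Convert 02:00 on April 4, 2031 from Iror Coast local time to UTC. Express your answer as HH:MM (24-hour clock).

20:00

1 March 2031 is a Saturday, so Saturdays fall on 1, 8, 15, 22, 29; the last is March 29.
1 September 2031 is a Monday, so the first Sunday is September 7 and the second is September 14.
Daylight saving runs 29 March – 14 September; April 4, 2031 is inside that window, so Iror Coast is at UTC+06:00.
02:00 local − 6h = 20:00 UTC (rolling into the previous day, 3 April 2031).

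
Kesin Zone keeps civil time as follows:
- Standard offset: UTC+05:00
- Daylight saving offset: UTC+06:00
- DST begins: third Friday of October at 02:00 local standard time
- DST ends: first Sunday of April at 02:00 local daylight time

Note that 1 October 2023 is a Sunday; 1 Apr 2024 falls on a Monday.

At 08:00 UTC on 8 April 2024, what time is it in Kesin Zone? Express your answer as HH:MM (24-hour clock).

13:00

1 October 2023 is a Sunday, so the first Friday is October 6 and the third is October 20.
1 April 2024 is a Monday, so the first Sunday is April 7.
At the standard offset (UTC+05:00), 08:00 UTC + 5h = 13:00 Kesin Zone standard time.
Daylight saving runs 20 October 2023 – 7 April 2024; the standard-time date in Kesin Zone, 8 April 2024, is outside that window, so Kesin Zone is on standard time at UTC+05:00.
08:00 UTC + 5h = 13:00 local.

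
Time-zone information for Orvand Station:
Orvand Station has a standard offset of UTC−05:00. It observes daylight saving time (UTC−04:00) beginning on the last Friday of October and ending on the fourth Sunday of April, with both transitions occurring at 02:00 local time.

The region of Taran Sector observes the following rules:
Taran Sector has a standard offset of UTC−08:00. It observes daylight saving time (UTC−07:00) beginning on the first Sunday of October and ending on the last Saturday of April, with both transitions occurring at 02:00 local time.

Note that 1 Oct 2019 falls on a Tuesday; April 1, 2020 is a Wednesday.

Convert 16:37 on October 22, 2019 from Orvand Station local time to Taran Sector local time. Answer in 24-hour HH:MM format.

14:37

1 October 2019 is a Tuesday, so Fridays fall on 4, 11, 18, 25; the last is October 25.
1 April 2020 is a Wednesday, so the first Sunday is April 5 and the fourth is April 26.
October 22, 2019 does not fall between 25 October 2019 and 26 April 2020, so daylight saving is not in effect and Orvand Station is at UTC−05:00.
16:37 Orvand Station + 5h = 21:37 UTC.
1 October 2019 is a Tuesday, so the first Sunday is October 6.
1 April 2020 is a Wednesday, so Saturdays fall on 4, 11, 18, 25; the last is April 25.
At the standard offset (UTC−08:00), 21:37 UTC − 8h = 13:37 Taran Sector standard time.
The standard-time date in Taran Sector, October 22, 2019, falls between 6 October 2019 and 25 April 2020, so daylight saving is in effect and Taran Sector is at UTC−07:00.
21:37 UTC − 7h = 14:37 Taran Sector.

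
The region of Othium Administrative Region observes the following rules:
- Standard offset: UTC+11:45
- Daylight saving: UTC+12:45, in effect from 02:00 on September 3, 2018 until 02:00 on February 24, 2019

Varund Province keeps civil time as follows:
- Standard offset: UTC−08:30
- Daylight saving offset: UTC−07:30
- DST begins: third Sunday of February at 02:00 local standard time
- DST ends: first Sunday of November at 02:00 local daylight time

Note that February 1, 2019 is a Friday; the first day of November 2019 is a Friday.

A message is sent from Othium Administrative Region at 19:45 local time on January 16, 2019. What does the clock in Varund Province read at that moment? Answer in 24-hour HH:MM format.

22:30

Daylight saving runs 3 September 2018 – 24 February 2019; January 16, 2019 is inside that window, so Othium Administrative Region is at UTC+12:45.
19:45 Othium Administrative Region − 12h45m = 07:00 UTC.
1 February 2019 is a Friday, so the first Sunday is February 3 and the third is February 17.
1 November 2019 is a Friday, so the first Sunday is November 3.
At the standard offset (UTC−08:30), 07:00 UTC − 8h30m = 22:30 Varund Province standard time (rolling into the previous day, 15 January 2019).
The standard-time date in Varund Province, January 15, 2019, is outside the daylight-saving period (17 February – 3 November), so Varund Province is on standard time, UTC−08:30.
07:00 UTC − 8h30m = 22:30 Varund Province (rolling into the previous day, 15 January 2019).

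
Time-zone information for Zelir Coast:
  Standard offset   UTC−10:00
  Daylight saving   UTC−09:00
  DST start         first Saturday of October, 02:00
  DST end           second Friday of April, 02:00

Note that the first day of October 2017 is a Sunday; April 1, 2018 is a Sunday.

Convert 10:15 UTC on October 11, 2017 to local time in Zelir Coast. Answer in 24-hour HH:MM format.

1 October 2017 is a Sunday, so the first Saturday is October 7.
1 April 2018 is a Sunday, so the first Friday is April 6 and the second is April 13.
At the standard offset (UTC−10:00), 10:15 UTC − 10h = 00:15 Zelir Coast standard time.
The standard-time date in Zelir Coast, October 11, 2017, falls between 7 October 2017 and 13 April 2018, so daylight saving is in effect and Zelir Coast is at UTC−09:00.
10:15 UTC − 9h = 01:15 local.

01:15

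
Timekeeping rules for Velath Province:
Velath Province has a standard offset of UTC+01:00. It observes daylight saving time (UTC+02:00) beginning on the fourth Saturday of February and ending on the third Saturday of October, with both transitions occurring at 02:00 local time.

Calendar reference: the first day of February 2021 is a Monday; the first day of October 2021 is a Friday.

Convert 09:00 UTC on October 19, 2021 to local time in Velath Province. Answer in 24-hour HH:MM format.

1 February 2021 is a Monday, so the first Saturday is February 6 and the fourth is February 27.
1 October 2021 is a Friday, so the first Saturday is October 2 and the third is October 16.
At the standard offset (UTC+01:00), 09:00 UTC + 1h = 10:00 Velath Province standard time.
The standard-time date in Velath Province, October 19, 2021, is outside the daylight-saving period (27 February – 16 October), so Velath Province is on standard time, UTC+01:00.
09:00 UTC + 1h = 10:00 local.

10:00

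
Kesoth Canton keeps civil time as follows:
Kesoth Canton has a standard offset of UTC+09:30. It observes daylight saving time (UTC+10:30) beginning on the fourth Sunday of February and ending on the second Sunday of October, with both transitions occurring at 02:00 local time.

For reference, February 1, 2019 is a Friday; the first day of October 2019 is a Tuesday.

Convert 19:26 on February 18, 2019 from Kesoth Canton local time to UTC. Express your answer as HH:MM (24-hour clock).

09:56

1 February 2019 is a Friday, so the first Sunday is February 3 and the fourth is February 24.
1 October 2019 is a Tuesday, so the first Sunday is October 6 and the second is October 13.
February 18, 2019 is outside the daylight-saving period (24 February – 13 October), so Kesoth Canton is on standard time, UTC+09:30.
19:26 local − 9h30m = 09:56 UTC.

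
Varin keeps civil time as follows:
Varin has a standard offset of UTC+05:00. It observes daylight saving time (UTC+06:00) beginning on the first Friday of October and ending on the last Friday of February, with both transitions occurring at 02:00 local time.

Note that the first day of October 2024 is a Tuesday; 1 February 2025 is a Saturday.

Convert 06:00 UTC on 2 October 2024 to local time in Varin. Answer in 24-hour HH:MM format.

1 October 2024 is a Tuesday, so the first Friday is October 4.
1 February 2025 is a Saturday, so Fridays fall on 7, 14, 21, 28; the last is February 28.
At the standard offset (UTC+05:00), 06:00 UTC + 5h = 11:00 Varin standard time.
Daylight saving runs 4 October 2024 – 28 February 2025; the standard-time date in Varin, 2 October 2024, is outside that window, so Varin is on standard time at UTC+05:00.
06:00 UTC + 5h = 11:00 local.

11:00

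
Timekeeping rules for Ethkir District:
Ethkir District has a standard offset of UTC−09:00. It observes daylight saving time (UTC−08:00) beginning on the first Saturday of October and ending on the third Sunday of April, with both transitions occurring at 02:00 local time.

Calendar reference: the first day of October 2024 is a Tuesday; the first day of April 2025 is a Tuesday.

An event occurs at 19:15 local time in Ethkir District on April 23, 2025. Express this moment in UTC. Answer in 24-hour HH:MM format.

1 October 2024 is a Tuesday, so the first Saturday is October 5.
1 April 2025 is a Tuesday, so the first Sunday is April 6 and the third is April 20.
April 23, 2025 does not fall between 5 October 2024 and 20 April 2025, so daylight saving is not in effect and Ethkir District is at UTC−09:00.
19:15 local + 9h = 04:15 UTC (rolling into the next day, 24 April 2025).

04:15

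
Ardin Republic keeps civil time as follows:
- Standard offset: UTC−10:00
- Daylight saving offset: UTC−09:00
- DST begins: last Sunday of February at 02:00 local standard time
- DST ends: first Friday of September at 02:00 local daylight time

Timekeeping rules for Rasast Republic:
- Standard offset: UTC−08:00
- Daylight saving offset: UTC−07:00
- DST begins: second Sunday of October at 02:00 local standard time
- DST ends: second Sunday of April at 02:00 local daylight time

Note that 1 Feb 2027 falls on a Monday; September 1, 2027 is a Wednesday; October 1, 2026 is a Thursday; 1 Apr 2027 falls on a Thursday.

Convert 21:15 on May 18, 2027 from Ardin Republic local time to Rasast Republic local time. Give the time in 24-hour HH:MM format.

22:15

1 February 2027 is a Monday, so Sundays fall on 7, 14, 21, 28; the last is February 28.
1 September 2027 is a Wednesday, so the first Friday is September 3.
Daylight saving runs 28 February – 3 September; May 18, 2027 is inside that window, so Ardin Republic is at UTC−09:00.
21:15 Ardin Republic + 9h = 06:15 UTC (rolling into the next day, 19 May 2027).
1 October 2026 is a Thursday, so the first Sunday is October 4 and the second is October 11.
1 April 2027 is a Thursday, so the first Sunday is April 4 and the second is April 11.
At the standard offset (UTC−08:00), 06:15 UTC − 8h = 22:15 Rasast Republic standard time (rolling into the previous day, 18 May 2027).
Daylight saving runs 11 October 2026 – 11 April 2027; the standard-time date in Rasast Republic, May 18, 2027, is outside that window, so Rasast Republic is on standard time at UTC−08:00.
06:15 UTC − 8h = 22:15 Rasast Republic (rolling into the previous day, 18 May 2027).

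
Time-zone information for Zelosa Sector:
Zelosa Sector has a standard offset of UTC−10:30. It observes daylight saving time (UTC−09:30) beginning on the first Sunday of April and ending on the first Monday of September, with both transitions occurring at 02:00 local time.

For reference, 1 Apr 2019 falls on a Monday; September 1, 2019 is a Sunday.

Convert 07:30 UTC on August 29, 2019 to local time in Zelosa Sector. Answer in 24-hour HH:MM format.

1 April 2019 is a Monday, so the first Sunday is April 7.
1 September 2019 is a Sunday, so the first Monday is September 2.
At the standard offset (UTC−10:30), 07:30 UTC − 10h30m = 21:00 Zelosa Sector standard time (rolling into the previous day, 28 August 2019).
The standard-time date in Zelosa Sector, August 28, 2019, falls between 7 April and 2 September, so daylight saving is in effect and Zelosa Sector is at UTC−09:30.
07:30 UTC − 9h30m = 22:00 local (rolling into the previous day, 28 August 2019).

22:00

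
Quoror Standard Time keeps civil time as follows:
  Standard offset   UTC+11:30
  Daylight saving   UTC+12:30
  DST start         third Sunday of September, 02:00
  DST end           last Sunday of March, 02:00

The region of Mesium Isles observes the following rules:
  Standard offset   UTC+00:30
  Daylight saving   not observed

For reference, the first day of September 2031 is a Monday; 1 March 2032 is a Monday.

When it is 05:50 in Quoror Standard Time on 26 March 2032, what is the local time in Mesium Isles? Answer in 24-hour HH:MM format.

1 September 2031 is a Monday, so the first Sunday is September 7 and the third is September 21.
1 March 2032 is a Monday, so Sundays fall on 7, 14, 21, 28; the last is March 28.
Daylight saving runs 21 September 2031 – 28 March 2032; 26 March 2032 is inside that window, so Quoror Standard Time is at UTC+12:30.
05:50 Quoror Standard Time − 12h30m = 17:20 UTC (rolling into the previous day, 25 March 2032).
Mesium Isles has no daylight saving, so its offset is UTC+00:30 year-round.
17:20 UTC + 0h30m = 17:50 Mesium Isles.

17:50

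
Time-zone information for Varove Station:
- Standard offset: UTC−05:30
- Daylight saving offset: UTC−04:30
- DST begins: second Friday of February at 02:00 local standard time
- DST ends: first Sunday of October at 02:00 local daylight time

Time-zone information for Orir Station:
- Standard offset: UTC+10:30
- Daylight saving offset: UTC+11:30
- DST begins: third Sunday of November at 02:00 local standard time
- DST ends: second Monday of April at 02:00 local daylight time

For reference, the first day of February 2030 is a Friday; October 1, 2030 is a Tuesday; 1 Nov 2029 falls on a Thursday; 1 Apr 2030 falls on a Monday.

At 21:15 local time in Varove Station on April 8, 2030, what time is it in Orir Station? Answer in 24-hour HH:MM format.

1 February 2030 is a Friday, so the first Friday is February 1 and the second is February 8.
1 October 2030 is a Tuesday, so the first Sunday is October 6.
April 8, 2030 lies within the daylight-saving period (8 February – 6 October), so Varove Station is on daylight time, UTC−04:30.
21:15 Varove Station + 4h30m = 01:45 UTC (rolling into the next day, 9 April 2030).
1 November 2029 is a Thursday, so the first Sunday is November 4 and the third is November 18.
1 April 2030 is a Monday, so the first Monday is April 1 and the second is April 8.
At the standard offset (UTC+10:30), 01:45 UTC + 10h30m = 12:15 Orir Station standard time.
The standard-time date in Orir Station, April 9, 2030, is outside the daylight-saving period (18 November 2029 – 8 April 2030), so Orir Station is on standard time, UTC+10:30.
01:45 UTC + 10h30m = 12:15 Orir Station.

12:15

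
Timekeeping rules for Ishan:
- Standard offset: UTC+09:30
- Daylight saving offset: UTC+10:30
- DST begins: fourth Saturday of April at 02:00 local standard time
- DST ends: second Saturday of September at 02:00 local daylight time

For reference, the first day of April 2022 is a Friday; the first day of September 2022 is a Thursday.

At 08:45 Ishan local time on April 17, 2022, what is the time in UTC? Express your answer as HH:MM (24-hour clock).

23:15

1 April 2022 is a Friday, so the first Saturday is April 2 and the fourth is April 23.
1 September 2022 is a Thursday, so the first Saturday is September 3 and the second is September 10.
April 17, 2022 does not fall between 23 April and 10 September, so daylight saving is not in effect and Ishan is at UTC+09:30.
08:45 local − 9h30m = 23:15 UTC (rolling into the previous day, 16 April 2022).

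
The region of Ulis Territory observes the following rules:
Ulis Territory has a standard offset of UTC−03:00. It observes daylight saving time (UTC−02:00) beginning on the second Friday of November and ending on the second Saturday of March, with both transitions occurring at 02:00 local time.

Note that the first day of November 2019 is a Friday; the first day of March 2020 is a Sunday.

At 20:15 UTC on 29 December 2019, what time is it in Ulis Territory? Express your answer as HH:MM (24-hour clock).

18:15

1 November 2019 is a Friday, so the first Friday is November 1 and the second is November 8.
1 March 2020 is a Sunday, so the first Saturday is March 7 and the second is March 14.
At the standard offset (UTC−03:00), 20:15 UTC − 3h = 17:15 Ulis Territory standard time.
The standard-time date in Ulis Territory, 29 December 2019, lies within the daylight-saving period (8 November 2019 – 14 March 2020), so Ulis Territory is on daylight time, UTC−02:00.
20:15 UTC − 2h = 18:15 local.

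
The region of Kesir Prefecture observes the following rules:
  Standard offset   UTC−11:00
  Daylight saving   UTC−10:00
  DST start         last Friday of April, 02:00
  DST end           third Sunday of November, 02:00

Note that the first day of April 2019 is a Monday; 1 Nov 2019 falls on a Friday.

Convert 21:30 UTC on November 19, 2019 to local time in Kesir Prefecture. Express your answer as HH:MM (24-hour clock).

1 April 2019 is a Monday, so Fridays fall on 5, 12, 19, 26; the last is April 26.
1 November 2019 is a Friday, so the first Sunday is November 3 and the third is November 17.
At the standard offset (UTC−11:00), 21:30 UTC − 11h = 10:30 Kesir Prefecture standard time.
The standard-time date in Kesir Prefecture, November 19, 2019, is outside the daylight-saving period (26 April – 17 November), so Kesir Prefecture is on standard time, UTC−11:00.
21:30 UTC − 11h = 10:30 local.

10:30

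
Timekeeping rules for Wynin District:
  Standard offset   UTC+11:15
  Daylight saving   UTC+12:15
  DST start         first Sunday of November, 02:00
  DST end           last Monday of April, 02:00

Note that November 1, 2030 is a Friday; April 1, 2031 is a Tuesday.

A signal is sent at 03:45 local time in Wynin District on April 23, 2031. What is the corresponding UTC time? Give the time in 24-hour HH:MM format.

1 November 2030 is a Friday, so the first Sunday is November 3.
1 April 2031 is a Tuesday, so Mondays fall on 7, 14, 21, 28; the last is April 28.
April 23, 2031 falls between 3 November 2030 and 28 April 2031, so daylight saving is in effect and Wynin District is at UTC+12:15.
03:45 local − 12h15m = 15:30 UTC (rolling into the previous day, 22 April 2031).

15:30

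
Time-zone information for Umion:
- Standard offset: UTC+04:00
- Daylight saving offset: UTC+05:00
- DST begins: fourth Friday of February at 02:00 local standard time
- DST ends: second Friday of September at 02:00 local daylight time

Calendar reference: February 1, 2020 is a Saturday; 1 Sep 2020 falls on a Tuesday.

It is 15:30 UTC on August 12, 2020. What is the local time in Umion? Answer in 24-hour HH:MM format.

1 February 2020 is a Saturday, so the first Friday is February 7 and the fourth is February 28.
1 September 2020 is a Tuesday, so the first Friday is September 4 and the second is September 11.
At the standard offset (UTC+04:00), 15:30 UTC + 4h = 19:30 Umion standard time.
The standard-time date in Umion, August 12, 2020, falls between 28 February and 11 September, so daylight saving is in effect and Umion is at UTC+05:00.
15:30 UTC + 5h = 20:30 local.

20:30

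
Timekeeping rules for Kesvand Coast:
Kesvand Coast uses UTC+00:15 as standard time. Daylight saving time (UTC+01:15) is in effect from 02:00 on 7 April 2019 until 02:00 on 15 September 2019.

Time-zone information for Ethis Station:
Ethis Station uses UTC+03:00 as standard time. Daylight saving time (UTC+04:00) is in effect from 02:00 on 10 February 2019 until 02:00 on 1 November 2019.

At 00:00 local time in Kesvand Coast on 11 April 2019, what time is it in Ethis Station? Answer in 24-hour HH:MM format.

02:45

Daylight saving runs 7 April – 15 September; 11 April 2019 is inside that window, so Kesvand Coast is at UTC+01:15.
00:00 Kesvand Coast − 1h15m = 22:45 UTC (rolling into the previous day, 10 April 2019).
At the standard offset (UTC+03:00), 22:45 UTC + 3h = 01:45 Ethis Station standard time (rolling into the next day, 11 April 2019).
Daylight saving runs 10 February – 1 November; the standard-time date in Ethis Station, 11 April 2019, is inside that window, so Ethis Station is at UTC+04:00.
22:45 UTC + 4h = 02:45 Ethis Station (rolling into the next day, 11 April 2019).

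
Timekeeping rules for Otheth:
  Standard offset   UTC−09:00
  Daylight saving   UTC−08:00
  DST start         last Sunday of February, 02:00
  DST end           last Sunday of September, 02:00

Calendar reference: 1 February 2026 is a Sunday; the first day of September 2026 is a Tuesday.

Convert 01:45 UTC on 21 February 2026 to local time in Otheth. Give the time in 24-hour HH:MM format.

16:45

1 February 2026 is a Sunday, so Sundays fall on 1, 8, 15, 22; the last is February 22.
1 September 2026 is a Tuesday, so Sundays fall on 6, 13, 20, 27; the last is September 27.
At the standard offset (UTC−09:00), 01:45 UTC − 9h = 16:45 Otheth standard time (rolling into the previous day, 20 February 2026).
The standard-time date in Otheth, 20 February 2026, is outside the daylight-saving period (22 February – 27 September), so Otheth is on standard time, UTC−09:00.
01:45 UTC − 9h = 16:45 local (rolling into the previous day, 20 February 2026).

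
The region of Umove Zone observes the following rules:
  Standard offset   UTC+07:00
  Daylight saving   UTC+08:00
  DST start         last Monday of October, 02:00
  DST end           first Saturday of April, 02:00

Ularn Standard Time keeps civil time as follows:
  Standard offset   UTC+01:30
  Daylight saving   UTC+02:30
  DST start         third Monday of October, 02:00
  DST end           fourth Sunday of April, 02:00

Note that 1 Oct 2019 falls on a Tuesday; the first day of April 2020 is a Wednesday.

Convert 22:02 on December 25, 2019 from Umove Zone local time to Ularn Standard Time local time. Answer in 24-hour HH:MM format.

16:32

1 October 2019 is a Tuesday, so Mondays fall on 7, 14, 21, 28; the last is October 28.
1 April 2020 is a Wednesday, so the first Saturday is April 4.
December 25, 2019 falls between 28 October 2019 and 4 April 2020, so daylight saving is in effect and Umove Zone is at UTC+08:00.
22:02 Umove Zone − 8h = 14:02 UTC.
1 October 2019 is a Tuesday, so the first Monday is October 7 and the third is October 21.
1 April 2020 is a Wednesday, so the first Sunday is April 5 and the fourth is April 26.
At the standard offset (UTC+01:30), 14:02 UTC + 1h30m = 15:32 Ularn Standard Time standard time.
The standard-time date in Ularn Standard Time, December 25, 2019, falls between 21 October 2019 and 26 April 2020, so daylight saving is in effect and Ularn Standard Time is at UTC+02:30.
14:02 UTC + 2h30m = 16:32 Ularn Standard Time.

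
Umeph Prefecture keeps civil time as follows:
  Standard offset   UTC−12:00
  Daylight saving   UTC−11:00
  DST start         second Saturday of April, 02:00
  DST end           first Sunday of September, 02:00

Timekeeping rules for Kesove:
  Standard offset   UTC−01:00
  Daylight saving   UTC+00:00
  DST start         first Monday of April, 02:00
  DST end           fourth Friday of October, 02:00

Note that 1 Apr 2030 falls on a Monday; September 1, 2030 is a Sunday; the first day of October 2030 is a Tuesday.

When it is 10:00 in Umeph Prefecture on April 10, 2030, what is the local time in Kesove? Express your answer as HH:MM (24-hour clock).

1 April 2030 is a Monday, so the first Saturday is April 6 and the second is April 13.
1 September 2030 is a Sunday, so the first Sunday is September 1.
Daylight saving runs 13 April – 1 September; April 10, 2030 is outside that window, so Umeph Prefecture is on standard time at UTC−12:00.
10:00 Umeph Prefecture + 12h = 22:00 UTC.
1 April 2030 is a Monday, so the first Monday is April 1.
1 October 2030 is a Tuesday, so the first Friday is October 4 and the fourth is October 25.
At the standard offset (UTC−01:00), 22:00 UTC − 1h = 21:00 Kesove standard time.
Daylight saving runs 1 April – 25 October; the standard-time date in Kesove, April 10, 2030, is inside that window, so Kesove is at UTC+00:00.
22:00 UTC + 0h = 22:00 Kesove.

22:00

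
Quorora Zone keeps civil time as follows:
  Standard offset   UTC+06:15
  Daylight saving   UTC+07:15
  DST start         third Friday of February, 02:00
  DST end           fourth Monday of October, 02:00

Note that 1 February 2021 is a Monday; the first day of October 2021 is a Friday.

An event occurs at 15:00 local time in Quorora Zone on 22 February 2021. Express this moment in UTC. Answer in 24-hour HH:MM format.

07:45

1 February 2021 is a Monday, so the first Friday is February 5 and the third is February 19.
1 October 2021 is a Friday, so the first Monday is October 4 and the fourth is October 25.
22 February 2021 falls between 19 February and 25 October, so daylight saving is in effect and Quorora Zone is at UTC+07:15.
15:00 local − 7h15m = 07:45 UTC.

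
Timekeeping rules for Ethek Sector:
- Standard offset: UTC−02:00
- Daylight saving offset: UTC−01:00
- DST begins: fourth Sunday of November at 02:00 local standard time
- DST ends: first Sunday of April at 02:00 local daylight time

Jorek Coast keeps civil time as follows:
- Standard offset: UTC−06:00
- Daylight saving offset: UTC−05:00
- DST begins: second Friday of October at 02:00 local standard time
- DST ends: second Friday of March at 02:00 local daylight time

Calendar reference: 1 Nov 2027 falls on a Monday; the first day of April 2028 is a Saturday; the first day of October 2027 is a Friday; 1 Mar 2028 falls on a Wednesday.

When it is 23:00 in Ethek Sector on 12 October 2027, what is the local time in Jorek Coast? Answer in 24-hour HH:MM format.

20:00

1 November 2027 is a Monday, so the first Sunday is November 7 and the fourth is November 28.
1 April 2028 is a Saturday, so the first Sunday is April 2.
Daylight saving runs 28 November 2027 – 2 April 2028; 12 October 2027 is outside that window, so Ethek Sector is on standard time at UTC−02:00.
23:00 Ethek Sector + 2h = 01:00 UTC (rolling into the next day, 13 October 2027).
1 October 2027 is a Friday, so the first Friday is October 1 and the second is October 8.
1 March 2028 is a Wednesday, so the first Friday is March 3 and the second is March 10.
At the standard offset (UTC−06:00), 01:00 UTC − 6h = 19:00 Jorek Coast standard time (rolling into the previous day, 12 October 2027).
The standard-time date in Jorek Coast, 12 October 2027, lies within the daylight-saving period (8 October 2027 – 10 March 2028), so Jorek Coast is on daylight time, UTC−05:00.
01:00 UTC − 5h = 20:00 Jorek Coast (rolling into the previous day, 12 October 2027).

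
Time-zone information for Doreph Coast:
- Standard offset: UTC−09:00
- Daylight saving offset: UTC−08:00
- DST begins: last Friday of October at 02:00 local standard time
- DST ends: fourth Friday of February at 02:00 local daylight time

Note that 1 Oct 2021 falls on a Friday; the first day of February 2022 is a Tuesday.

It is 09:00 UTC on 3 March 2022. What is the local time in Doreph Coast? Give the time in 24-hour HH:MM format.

00:00

1 October 2021 is a Friday, so Fridays fall on 1, 8, 15, 22, 29; the last is October 29.
1 February 2022 is a Tuesday, so the first Friday is February 4 and the fourth is February 25.
At the standard offset (UTC−09:00), 09:00 UTC − 9h = 00:00 Doreph Coast standard time.
The standard-time date in Doreph Coast, 3 March 2022, does not fall between 29 October 2021 and 25 February 2022, so daylight saving is not in effect and Doreph Coast is at UTC−09:00.
09:00 UTC − 9h = 00:00 local.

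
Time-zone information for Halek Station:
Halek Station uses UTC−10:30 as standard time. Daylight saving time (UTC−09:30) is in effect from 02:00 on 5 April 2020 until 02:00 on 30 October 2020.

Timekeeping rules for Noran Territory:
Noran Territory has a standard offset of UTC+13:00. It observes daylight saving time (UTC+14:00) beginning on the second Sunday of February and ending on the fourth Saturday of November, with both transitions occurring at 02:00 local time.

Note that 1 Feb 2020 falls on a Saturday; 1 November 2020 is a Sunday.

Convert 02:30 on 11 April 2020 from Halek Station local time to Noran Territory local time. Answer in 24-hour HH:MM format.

02:00

11 April 2020 falls between 5 April and 30 October, so daylight saving is in effect and Halek Station is at UTC−09:30.
02:30 Halek Station + 9h30m = 12:00 UTC.
1 February 2020 is a Saturday, so the first Sunday is February 2 and the second is February 9.
1 November 2020 is a Sunday, so the first Saturday is November 7 and the fourth is November 28.
At the standard offset (UTC+13:00), 12:00 UTC + 13h = 01:00 Noran Territory standard time (rolling into the next day, 12 April 2020).
Daylight saving runs 9 February – 28 November; the standard-time date in Noran Territory, 12 April 2020, is inside that window, so Noran Territory is at UTC+14:00.
12:00 UTC + 14h = 02:00 Noran Territory (rolling into the next day, 12 April 2020).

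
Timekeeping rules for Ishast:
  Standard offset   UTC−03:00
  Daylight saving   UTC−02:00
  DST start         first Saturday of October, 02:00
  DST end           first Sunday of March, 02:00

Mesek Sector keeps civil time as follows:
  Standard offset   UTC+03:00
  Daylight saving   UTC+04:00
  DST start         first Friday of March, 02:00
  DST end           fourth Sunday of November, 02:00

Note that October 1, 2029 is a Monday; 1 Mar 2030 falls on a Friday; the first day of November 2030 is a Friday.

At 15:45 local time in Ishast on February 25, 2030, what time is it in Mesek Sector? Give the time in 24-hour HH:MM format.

1 October 2029 is a Monday, so the first Saturday is October 6.
1 March 2030 is a Friday, so the first Sunday is March 3.
Daylight saving runs 6 October 2029 – 3 March 2030; February 25, 2030 is inside that window, so Ishast is at UTC−02:00.
15:45 Ishast + 2h = 17:45 UTC.
1 March 2030 is a Friday, so the first Friday is March 1.
1 November 2030 is a Friday, so the first Sunday is November 3 and the fourth is November 24.
At the standard offset (UTC+03:00), 17:45 UTC + 3h = 20:45 Mesek Sector standard time.
The standard-time date in Mesek Sector, February 25, 2030, is outside the daylight-saving period (1 March – 24 November), so Mesek Sector is on standard time, UTC+03:00.
17:45 UTC + 3h = 20:45 Mesek Sector.

20:45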